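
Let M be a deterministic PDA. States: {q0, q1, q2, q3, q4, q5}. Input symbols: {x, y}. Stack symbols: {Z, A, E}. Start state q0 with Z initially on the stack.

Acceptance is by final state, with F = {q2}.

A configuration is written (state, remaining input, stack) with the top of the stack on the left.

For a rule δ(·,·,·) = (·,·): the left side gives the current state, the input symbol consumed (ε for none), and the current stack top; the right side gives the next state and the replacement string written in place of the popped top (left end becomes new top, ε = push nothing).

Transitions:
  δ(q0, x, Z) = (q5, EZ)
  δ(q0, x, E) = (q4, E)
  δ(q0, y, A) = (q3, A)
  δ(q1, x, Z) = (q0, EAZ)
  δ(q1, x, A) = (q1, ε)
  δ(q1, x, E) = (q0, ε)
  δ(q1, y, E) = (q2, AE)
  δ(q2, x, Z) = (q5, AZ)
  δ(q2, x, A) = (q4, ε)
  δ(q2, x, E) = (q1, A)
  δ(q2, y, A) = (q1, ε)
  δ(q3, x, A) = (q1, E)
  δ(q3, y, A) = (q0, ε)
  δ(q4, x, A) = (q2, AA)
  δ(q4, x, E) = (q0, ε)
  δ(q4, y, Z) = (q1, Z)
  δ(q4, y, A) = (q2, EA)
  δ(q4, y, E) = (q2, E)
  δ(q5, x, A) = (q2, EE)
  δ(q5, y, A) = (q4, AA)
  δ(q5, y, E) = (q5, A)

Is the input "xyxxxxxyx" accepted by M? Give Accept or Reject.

Accept

(q0, xyxxxxxyx, Z)
  read x, top Z: go to q5, push EZ → (q5, yxxxxxyx, EZ)
  read y, top E: go to q5, push A → (q5, xxxxxyx, AZ)
  read x, top A: go to q2, push EE → (q2, xxxxyx, EEZ)
  read x, top E: go to q1, push A → (q1, xxxyx, AEZ)
  read x, top A: go to q1, push ε → (q1, xxyx, EZ)
  read x, top E: go to q0, push ε → (q0, xyx, Z)
  read x, top Z: go to q5, push EZ → (q5, yx, EZ)
  read y, top E: go to q5, push A → (q5, x, AZ)
  read x, top A: go to q2, push EE → (q2, ε, EEZ)
All input consumed; state q2 ∈ F.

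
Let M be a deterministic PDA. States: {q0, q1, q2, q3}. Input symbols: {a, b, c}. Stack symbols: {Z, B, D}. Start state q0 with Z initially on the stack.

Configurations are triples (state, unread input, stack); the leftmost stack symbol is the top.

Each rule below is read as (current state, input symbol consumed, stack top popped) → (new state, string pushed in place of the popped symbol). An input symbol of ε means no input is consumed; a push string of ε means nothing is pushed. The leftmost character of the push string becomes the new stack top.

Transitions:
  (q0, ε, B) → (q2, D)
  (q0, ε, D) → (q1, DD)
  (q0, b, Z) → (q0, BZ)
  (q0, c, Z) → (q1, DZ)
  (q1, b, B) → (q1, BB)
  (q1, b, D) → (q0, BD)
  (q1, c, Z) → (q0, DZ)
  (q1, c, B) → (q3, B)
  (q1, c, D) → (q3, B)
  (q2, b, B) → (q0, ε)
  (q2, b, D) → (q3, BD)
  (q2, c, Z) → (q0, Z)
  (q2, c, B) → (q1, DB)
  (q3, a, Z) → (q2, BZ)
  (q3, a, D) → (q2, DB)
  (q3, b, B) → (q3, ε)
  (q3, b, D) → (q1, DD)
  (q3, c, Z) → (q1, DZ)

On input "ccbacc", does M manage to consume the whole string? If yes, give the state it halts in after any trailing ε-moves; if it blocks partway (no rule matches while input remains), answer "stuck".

(q0, ccbacc, Z) ⊢ (q1, cbacc, DZ) ⊢ (q3, bacc, BZ) ⊢ (q3, acc, Z) ⊢ (q2, cc, BZ) ⊢ (q1, c, DBZ) ⊢ (q3, ε, BBZ)
All input consumed; M is in state q3.

q3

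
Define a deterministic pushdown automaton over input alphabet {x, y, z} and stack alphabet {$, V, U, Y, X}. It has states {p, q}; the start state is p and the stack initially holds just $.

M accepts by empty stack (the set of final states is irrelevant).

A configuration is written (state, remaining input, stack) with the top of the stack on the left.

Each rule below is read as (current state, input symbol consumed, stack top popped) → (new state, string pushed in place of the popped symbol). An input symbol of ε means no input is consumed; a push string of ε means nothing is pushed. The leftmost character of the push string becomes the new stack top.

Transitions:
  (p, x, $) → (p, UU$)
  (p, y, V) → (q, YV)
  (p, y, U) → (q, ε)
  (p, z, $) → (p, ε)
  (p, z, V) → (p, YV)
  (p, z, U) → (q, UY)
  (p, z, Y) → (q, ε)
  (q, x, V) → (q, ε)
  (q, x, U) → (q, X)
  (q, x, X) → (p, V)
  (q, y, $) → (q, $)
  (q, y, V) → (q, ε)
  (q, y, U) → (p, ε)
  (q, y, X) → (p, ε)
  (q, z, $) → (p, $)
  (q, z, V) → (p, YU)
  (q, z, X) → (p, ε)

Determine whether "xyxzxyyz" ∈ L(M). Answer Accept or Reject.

(p, xyxzxyyz, $) ⊢ (p, yxzxyyz, UU$) ⊢ (q, xzxyyz, U$) ⊢ (q, zxyyz, X$) ⊢ (p, xyyz, $) ⊢ (p, yyz, UU$) ⊢ (q, yz, U$) ⊢ (p, z, $) ⊢ (p, ε, ε)
All input consumed and the stack is empty.

Accept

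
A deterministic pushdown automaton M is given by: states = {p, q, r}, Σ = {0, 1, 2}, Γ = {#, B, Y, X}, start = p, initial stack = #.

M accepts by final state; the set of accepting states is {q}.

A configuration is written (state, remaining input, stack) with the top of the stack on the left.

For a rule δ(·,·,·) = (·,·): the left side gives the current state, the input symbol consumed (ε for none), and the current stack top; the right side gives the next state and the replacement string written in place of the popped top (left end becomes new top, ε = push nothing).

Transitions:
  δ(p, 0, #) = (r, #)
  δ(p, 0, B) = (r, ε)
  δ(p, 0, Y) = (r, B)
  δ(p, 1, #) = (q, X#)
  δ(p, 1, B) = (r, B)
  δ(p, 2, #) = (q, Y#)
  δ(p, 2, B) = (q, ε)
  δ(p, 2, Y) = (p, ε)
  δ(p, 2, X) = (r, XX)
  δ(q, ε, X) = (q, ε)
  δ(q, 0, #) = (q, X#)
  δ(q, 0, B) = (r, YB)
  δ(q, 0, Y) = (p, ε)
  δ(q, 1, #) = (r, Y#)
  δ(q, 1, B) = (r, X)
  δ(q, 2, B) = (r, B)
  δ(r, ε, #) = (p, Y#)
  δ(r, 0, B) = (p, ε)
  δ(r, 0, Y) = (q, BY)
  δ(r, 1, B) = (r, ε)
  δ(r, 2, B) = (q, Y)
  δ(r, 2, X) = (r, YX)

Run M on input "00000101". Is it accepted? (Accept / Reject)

(p, 00000101, #)
  read 0, top #: go to r, push # → (r, 0000101, #)
  ε-move, top #: go to p, push Y# → (p, 0000101, Y#)
  read 0, top Y: go to r, push B → (r, 000101, B#)
  read 0, top B: go to p, push ε → (p, 00101, #)
  read 0, top #: go to r, push # → (r, 0101, #)
  ε-move, top #: go to p, push Y# → (p, 0101, Y#)
  read 0, top Y: go to r, push B → (r, 101, B#)
  read 1, top B: go to r, push ε → (r, 01, #)
  ε-move, top #: go to p, push Y# → (p, 01, Y#)
  read 0, top Y: go to r, push B → (r, 1, B#)
  read 1, top B: go to r, push ε → (r, ε, #)
  ε-move, top #: go to p, push Y# → (p, ε, Y#)
All input consumed; state p ∉ F and no further ε-move applies.

Reject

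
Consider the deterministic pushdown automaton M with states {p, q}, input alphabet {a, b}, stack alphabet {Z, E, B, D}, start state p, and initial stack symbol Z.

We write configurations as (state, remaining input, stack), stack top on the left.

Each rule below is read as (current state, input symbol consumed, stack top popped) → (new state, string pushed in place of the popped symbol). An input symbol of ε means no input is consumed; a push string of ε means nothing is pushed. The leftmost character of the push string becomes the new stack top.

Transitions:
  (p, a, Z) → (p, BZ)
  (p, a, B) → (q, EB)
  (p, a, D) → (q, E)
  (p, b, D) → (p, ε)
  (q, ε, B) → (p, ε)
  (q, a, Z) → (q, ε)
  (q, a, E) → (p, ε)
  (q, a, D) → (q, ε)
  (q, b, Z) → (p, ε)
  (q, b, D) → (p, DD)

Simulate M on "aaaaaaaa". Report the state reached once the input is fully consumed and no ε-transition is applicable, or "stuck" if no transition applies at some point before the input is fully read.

(p, aaaaaaaa, Z)
  read a, top Z: go to p, push BZ → (p, aaaaaaa, BZ)
  read a, top B: go to q, push EB → (q, aaaaaa, EBZ)
  read a, top E: go to p, push ε → (p, aaaaa, BZ)
  read a, top B: go to q, push EB → (q, aaaa, EBZ)
  read a, top E: go to p, push ε → (p, aaa, BZ)
  read a, top B: go to q, push EB → (q, aa, EBZ)
  read a, top E: go to p, push ε → (p, a, BZ)
  read a, top B: go to q, push EB → (q, ε, EBZ)
All input consumed; M is in state q.

q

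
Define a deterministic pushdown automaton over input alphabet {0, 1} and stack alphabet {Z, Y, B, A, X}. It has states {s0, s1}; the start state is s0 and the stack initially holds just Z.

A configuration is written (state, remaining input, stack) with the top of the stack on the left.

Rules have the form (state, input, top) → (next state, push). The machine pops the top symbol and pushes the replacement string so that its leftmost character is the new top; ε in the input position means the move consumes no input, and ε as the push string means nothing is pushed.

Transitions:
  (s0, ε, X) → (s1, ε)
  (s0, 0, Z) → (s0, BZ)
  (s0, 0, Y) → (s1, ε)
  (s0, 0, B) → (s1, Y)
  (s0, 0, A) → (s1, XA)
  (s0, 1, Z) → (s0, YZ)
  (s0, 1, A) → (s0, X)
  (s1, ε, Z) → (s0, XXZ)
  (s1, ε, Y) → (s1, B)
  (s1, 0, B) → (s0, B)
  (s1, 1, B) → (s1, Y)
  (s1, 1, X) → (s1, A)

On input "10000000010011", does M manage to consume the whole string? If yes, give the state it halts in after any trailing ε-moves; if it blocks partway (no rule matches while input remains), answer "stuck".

(s0, 10000000010011, Z) ⊢ (s0, 0000000010011, YZ) ⊢ (s1, 000000010011, Z) ⊢ (s0, 000000010011, XXZ) ⊢ (s1, 000000010011, XZ)
No transition for (s1, 0, top X); M blocks with input 000000010011 remaining.

stuck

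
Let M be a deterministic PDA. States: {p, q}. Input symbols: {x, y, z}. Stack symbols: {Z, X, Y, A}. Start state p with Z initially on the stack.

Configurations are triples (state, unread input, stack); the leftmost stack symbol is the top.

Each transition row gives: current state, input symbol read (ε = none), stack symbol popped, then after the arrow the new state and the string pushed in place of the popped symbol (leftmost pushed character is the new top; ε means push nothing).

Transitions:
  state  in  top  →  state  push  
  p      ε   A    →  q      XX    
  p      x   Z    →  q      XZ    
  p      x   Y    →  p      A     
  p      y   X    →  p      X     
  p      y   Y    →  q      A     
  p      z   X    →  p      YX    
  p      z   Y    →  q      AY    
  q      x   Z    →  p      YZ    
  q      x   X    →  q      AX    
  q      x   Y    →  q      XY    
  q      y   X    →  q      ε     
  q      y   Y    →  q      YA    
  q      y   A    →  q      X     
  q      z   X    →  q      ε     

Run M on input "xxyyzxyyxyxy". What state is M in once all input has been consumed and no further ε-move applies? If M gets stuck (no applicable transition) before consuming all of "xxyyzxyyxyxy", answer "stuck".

q

(p, xxyyzxyyxyxy, Z) ⊢ (q, xyyzxyyxyxy, XZ) ⊢ (q, yyzxyyxyxy, AXZ) ⊢ (q, yzxyyxyxy, XXZ) ⊢ (q, zxyyxyxy, XZ) ⊢ (q, xyyxyxy, Z) ⊢ (p, yyxyxy, YZ) ⊢ (q, yxyxy, AZ) ⊢ (q, xyxy, XZ) ⊢ (q, yxy, AXZ) ⊢ (q, xy, XXZ) ⊢ (q, y, AXXZ) ⊢ (q, ε, XXXZ)
All input consumed; M is in state q.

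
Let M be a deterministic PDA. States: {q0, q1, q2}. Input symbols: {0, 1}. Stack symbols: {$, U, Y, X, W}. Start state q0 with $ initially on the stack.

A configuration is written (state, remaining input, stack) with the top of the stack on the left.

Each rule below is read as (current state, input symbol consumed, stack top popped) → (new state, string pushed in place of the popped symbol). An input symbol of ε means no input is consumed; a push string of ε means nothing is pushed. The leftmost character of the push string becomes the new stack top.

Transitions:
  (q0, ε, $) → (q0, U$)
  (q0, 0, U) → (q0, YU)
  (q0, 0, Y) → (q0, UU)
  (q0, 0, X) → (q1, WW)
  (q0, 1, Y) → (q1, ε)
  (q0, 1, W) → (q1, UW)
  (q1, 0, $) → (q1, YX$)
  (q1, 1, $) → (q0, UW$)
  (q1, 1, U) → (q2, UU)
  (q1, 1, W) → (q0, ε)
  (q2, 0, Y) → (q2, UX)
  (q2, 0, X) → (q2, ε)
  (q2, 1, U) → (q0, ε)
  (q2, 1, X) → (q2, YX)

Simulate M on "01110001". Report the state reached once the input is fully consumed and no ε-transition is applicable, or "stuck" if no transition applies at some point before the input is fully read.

(q0, 01110001, $) ⊢ (q0, 01110001, U$) ⊢ (q0, 1110001, YU$) ⊢ (q1, 110001, U$) ⊢ (q2, 10001, UU$) ⊢ (q0, 0001, U$) ⊢ (q0, 001, YU$) ⊢ (q0, 01, UUU$) ⊢ (q0, 1, YUUU$) ⊢ (q1, ε, UUU$)
All input consumed; M is in state q1.

q1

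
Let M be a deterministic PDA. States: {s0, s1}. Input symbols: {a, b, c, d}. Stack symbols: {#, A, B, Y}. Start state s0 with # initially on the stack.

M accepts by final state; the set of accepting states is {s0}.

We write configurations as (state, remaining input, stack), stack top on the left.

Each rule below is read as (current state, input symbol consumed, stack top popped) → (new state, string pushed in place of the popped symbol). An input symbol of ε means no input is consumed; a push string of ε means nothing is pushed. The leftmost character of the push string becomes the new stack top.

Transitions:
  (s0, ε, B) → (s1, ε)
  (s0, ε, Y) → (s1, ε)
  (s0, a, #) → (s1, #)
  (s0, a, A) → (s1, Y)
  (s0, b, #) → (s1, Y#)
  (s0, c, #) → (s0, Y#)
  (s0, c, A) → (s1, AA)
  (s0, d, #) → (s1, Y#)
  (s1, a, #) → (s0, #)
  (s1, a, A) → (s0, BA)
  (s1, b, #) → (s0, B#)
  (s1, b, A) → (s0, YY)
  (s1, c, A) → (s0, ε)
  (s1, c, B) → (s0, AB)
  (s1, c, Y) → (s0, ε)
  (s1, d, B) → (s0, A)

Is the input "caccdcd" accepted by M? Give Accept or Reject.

Reject

(s0, caccdcd, #)
  read c, top #: go to s0, push Y# → (s0, accdcd, Y#)
  ε-move, top Y: go to s1, push ε → (s1, accdcd, #)
  read a, top #: go to s0, push # → (s0, ccdcd, #)
  read c, top #: go to s0, push Y# → (s0, cdcd, Y#)
  ε-move, top Y: go to s1, push ε → (s1, cdcd, #)
No transition applies at (s1, cdcd, #); input not fully consumed.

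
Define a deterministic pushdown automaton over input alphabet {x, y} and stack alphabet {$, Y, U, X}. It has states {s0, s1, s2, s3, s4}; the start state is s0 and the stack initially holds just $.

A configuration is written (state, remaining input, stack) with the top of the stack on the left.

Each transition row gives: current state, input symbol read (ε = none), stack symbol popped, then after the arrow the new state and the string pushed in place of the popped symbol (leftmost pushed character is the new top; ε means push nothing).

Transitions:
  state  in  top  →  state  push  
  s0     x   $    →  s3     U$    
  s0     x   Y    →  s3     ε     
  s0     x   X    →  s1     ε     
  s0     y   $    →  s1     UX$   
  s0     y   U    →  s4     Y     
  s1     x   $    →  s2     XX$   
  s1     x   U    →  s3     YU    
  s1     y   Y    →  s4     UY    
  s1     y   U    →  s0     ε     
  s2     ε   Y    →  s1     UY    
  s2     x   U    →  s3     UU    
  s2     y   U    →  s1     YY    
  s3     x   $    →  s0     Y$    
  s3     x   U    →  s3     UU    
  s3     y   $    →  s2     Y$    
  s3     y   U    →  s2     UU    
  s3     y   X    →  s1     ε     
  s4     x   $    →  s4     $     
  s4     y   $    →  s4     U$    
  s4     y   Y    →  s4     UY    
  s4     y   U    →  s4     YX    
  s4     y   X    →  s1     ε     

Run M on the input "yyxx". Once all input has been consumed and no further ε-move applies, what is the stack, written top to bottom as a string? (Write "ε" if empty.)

XX$

(s0, yyxx, $) ⊢ (s1, yxx, UX$) ⊢ (s0, xx, X$) ⊢ (s1, x, $) ⊢ (s2, ε, XX$)
All input consumed in state s2 with stack XX$.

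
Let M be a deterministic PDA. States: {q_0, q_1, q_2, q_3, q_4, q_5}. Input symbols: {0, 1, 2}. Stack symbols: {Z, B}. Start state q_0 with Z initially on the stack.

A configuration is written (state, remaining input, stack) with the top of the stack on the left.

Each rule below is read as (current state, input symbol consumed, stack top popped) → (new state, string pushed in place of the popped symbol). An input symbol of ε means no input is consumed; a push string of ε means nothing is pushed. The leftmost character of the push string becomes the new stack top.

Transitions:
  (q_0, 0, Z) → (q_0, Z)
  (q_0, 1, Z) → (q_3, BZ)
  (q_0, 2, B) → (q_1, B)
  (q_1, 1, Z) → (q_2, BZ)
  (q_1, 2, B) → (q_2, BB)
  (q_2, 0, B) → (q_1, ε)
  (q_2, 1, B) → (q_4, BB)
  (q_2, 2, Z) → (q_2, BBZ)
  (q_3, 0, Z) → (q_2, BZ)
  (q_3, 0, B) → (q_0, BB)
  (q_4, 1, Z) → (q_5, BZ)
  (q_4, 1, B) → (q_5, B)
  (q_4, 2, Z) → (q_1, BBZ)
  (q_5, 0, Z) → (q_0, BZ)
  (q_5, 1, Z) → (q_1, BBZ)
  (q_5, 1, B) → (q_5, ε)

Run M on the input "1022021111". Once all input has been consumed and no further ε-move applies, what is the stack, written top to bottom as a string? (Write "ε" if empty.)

BBZ

(q_0, 1022021111, Z) ⊢ (q_3, 022021111, BZ) ⊢ (q_0, 22021111, BBZ) ⊢ (q_1, 2021111, BBZ) ⊢ (q_2, 021111, BBBZ) ⊢ (q_1, 21111, BBZ) ⊢ (q_2, 1111, BBBZ) ⊢ (q_4, 111, BBBBZ) ⊢ (q_5, 11, BBBBZ) ⊢ (q_5, 1, BBBZ) ⊢ (q_5, ε, BBZ)
All input consumed in state q_5 with stack BBZ.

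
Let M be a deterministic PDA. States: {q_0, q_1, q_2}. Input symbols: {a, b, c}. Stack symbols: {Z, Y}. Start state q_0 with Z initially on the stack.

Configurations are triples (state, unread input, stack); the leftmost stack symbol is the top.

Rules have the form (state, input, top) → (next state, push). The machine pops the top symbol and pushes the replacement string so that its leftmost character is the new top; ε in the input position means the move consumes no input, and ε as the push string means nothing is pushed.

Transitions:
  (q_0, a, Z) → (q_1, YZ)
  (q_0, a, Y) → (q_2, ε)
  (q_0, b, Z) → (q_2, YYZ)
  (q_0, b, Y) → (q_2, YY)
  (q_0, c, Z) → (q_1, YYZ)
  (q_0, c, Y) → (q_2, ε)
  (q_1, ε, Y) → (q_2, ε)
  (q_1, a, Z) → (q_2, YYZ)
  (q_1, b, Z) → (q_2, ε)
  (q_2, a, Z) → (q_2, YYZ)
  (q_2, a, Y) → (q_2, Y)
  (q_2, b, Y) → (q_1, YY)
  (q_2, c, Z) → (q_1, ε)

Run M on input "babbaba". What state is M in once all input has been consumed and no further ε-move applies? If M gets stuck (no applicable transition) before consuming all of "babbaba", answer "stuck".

(q_0, babbaba, Z)
  read b, top Z: go to q_2, push YYZ → (q_2, abbaba, YYZ)
  read a, top Y: go to q_2, push Y → (q_2, bbaba, YYZ)
  read b, top Y: go to q_1, push YY → (q_1, baba, YYYZ)
  ε-move, top Y: go to q_2, push ε → (q_2, baba, YYZ)
  read b, top Y: go to q_1, push YY → (q_1, aba, YYYZ)
  ε-move, top Y: go to q_2, push ε → (q_2, aba, YYZ)
  read a, top Y: go to q_2, push Y → (q_2, ba, YYZ)
  read b, top Y: go to q_1, push YY → (q_1, a, YYYZ)
  ε-move, top Y: go to q_2, push ε → (q_2, a, YYZ)
  read a, top Y: go to q_2, push Y → (q_2, ε, YYZ)
All input consumed; M is in state q_2.

q_2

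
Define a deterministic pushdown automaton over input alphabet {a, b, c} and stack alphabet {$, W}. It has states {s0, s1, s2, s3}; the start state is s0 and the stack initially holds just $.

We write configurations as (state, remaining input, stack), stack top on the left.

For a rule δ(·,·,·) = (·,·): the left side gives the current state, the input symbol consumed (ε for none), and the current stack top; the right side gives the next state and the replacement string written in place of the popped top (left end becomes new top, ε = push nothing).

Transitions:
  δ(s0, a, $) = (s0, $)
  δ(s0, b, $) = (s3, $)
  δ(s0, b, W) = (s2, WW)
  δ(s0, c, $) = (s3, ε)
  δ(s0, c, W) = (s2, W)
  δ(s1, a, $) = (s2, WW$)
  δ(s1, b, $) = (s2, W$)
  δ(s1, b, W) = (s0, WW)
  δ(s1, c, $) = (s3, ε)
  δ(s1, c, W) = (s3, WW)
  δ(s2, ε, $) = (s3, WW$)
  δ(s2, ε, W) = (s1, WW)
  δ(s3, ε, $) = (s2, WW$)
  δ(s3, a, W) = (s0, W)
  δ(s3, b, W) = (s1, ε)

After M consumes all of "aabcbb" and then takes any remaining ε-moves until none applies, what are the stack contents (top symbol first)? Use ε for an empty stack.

(s0, aabcbb, $)
  read a, top $: go to s0, push $ → (s0, abcbb, $)
  read a, top $: go to s0, push $ → (s0, bcbb, $)
  read b, top $: go to s3, push $ → (s3, cbb, $)
  ε-move, top $: go to s2, push WW$ → (s2, cbb, WW$)
  ε-move, top W: go to s1, push WW → (s1, cbb, WWW$)
  read c, top W: go to s3, push WW → (s3, bb, WWWW$)
  read b, top W: go to s1, push ε → (s1, b, WWW$)
  read b, top W: go to s0, push WW → (s0, ε, WWWW$)
All input consumed in state s0 with stack WWWW$.

WWWW$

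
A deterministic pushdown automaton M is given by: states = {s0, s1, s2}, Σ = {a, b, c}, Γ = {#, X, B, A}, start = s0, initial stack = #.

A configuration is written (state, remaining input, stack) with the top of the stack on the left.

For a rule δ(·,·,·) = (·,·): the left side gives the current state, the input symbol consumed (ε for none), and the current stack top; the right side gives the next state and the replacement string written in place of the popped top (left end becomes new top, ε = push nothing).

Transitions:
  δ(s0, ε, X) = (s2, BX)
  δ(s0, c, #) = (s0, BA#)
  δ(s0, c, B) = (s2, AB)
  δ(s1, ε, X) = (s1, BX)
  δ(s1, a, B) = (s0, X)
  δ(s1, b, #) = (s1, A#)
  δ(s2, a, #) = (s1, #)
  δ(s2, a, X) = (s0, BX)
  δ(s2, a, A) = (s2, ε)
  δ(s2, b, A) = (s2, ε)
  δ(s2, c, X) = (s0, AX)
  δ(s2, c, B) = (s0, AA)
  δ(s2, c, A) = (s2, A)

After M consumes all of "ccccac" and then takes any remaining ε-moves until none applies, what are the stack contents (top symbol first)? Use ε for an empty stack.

AAA#

(s0, ccccac, #)
  read c, top #: go to s0, push BA# → (s0, cccac, BA#)
  read c, top B: go to s2, push AB → (s2, ccac, ABA#)
  read c, top A: go to s2, push A → (s2, cac, ABA#)
  read c, top A: go to s2, push A → (s2, ac, ABA#)
  read a, top A: go to s2, push ε → (s2, c, BA#)
  read c, top B: go to s0, push AA → (s0, ε, AAA#)
All input consumed in state s0 with stack AAA#.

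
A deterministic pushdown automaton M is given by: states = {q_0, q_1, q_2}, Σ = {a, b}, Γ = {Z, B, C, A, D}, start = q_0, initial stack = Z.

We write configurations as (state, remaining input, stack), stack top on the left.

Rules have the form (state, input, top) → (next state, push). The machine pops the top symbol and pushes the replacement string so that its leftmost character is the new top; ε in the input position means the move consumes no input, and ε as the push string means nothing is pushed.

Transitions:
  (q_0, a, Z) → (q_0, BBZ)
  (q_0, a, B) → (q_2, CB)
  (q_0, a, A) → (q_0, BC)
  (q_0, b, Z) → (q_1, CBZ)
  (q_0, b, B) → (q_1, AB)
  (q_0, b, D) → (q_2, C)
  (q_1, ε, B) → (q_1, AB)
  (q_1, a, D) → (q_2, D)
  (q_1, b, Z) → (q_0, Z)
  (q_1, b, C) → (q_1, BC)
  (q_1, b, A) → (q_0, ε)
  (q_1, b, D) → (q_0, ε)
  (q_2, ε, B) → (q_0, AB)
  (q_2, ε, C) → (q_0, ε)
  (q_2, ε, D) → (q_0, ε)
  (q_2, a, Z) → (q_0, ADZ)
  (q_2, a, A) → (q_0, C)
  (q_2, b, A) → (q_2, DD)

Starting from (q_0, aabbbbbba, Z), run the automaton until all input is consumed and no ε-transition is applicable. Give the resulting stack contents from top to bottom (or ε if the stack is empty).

BBZ

(q_0, aabbbbbba, Z)
  read a, top Z: go to q_0, push BBZ → (q_0, abbbbbba, BBZ)
  read a, top B: go to q_2, push CB → (q_2, bbbbbba, CBBZ)
  ε-move, top C: go to q_0, push ε → (q_0, bbbbbba, BBZ)
  read b, top B: go to q_1, push AB → (q_1, bbbbba, ABBZ)
  read b, top A: go to q_0, push ε → (q_0, bbbba, BBZ)
  read b, top B: go to q_1, push AB → (q_1, bbba, ABBZ)
  read b, top A: go to q_0, push ε → (q_0, bba, BBZ)
  read b, top B: go to q_1, push AB → (q_1, ba, ABBZ)
  read b, top A: go to q_0, push ε → (q_0, a, BBZ)
  read a, top B: go to q_2, push CB → (q_2, ε, CBBZ)
  ε-move, top C: go to q_0, push ε → (q_0, ε, BBZ)
All input consumed in state q_0 with stack BBZ.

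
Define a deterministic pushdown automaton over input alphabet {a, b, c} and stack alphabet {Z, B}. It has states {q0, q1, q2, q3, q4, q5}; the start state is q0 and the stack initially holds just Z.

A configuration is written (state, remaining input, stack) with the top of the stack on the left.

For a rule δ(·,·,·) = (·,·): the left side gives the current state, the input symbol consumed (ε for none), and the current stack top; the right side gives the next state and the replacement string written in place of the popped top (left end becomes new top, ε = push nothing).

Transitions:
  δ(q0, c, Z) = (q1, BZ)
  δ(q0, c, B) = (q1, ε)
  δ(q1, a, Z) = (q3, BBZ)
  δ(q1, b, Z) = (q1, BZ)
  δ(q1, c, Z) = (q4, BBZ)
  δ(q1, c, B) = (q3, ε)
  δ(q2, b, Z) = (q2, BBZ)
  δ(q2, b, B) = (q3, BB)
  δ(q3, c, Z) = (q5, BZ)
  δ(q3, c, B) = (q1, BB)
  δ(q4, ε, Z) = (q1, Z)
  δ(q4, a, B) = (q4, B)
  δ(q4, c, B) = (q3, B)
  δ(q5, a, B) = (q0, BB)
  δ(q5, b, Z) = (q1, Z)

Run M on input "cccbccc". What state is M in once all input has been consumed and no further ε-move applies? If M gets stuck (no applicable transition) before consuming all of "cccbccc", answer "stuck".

(q0, cccbccc, Z)
  read c, top Z: go to q1, push BZ → (q1, ccbccc, BZ)
  read c, top B: go to q3, push ε → (q3, cbccc, Z)
  read c, top Z: go to q5, push BZ → (q5, bccc, BZ)
No transition for (q5, b, top B); M blocks with input bccc remaining.

stuck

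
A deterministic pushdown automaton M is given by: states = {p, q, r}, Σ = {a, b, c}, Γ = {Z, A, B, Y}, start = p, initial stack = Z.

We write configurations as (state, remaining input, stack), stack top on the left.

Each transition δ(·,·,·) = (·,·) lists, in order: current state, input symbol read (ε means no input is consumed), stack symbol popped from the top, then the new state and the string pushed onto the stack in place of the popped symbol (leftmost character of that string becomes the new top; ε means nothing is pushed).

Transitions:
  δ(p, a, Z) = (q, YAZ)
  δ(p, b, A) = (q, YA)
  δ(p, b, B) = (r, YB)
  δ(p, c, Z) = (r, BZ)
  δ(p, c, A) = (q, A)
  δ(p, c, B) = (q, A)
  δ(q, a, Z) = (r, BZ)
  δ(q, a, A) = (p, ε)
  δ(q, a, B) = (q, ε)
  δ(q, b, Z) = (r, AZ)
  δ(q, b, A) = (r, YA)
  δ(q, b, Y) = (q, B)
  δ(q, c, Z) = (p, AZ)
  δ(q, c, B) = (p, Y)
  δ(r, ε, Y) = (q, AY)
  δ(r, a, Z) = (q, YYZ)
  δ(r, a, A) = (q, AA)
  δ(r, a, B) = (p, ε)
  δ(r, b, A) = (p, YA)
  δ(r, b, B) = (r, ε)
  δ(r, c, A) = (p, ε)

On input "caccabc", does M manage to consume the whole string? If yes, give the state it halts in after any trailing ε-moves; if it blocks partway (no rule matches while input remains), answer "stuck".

stuck

(p, caccabc, Z)
  read c, top Z: go to r, push BZ → (r, accabc, BZ)
  read a, top B: go to p, push ε → (p, ccabc, Z)
  read c, top Z: go to r, push BZ → (r, cabc, BZ)
No transition for (r, c, top B); M blocks with input cabc remaining.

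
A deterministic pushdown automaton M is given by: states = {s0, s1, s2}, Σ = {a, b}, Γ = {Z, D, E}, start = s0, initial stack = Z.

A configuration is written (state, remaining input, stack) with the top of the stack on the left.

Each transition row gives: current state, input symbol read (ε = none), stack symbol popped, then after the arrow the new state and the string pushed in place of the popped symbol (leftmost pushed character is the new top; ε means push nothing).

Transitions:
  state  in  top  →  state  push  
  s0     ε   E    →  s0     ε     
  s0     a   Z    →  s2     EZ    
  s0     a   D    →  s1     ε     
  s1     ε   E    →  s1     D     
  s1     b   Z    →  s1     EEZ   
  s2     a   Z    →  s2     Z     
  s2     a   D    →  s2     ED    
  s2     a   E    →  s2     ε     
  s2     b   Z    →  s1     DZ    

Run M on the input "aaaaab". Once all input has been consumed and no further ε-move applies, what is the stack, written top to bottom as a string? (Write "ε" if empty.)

DZ

(s0, aaaaab, Z) ⊢ (s2, aaaab, EZ) ⊢ (s2, aaab, Z) ⊢ (s2, aab, Z) ⊢ (s2, ab, Z) ⊢ (s2, b, Z) ⊢ (s1, ε, DZ)
All input consumed in state s1 with stack DZ.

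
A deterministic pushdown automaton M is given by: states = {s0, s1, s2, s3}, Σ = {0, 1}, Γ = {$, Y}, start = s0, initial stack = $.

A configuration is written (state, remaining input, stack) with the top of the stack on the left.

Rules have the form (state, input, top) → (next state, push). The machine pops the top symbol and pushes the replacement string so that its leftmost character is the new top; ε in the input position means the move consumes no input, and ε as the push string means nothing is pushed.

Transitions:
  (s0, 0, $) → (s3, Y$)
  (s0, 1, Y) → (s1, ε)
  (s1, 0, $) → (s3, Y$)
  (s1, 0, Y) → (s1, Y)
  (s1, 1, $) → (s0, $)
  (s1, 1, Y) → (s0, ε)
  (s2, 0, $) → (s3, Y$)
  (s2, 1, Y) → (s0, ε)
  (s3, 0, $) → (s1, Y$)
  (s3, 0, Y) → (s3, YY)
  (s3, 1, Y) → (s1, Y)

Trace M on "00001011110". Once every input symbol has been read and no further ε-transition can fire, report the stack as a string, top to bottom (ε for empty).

Y$

(s0, 00001011110, $)
  read 0, top $: go to s3, push Y$ → (s3, 0001011110, Y$)
  read 0, top Y: go to s3, push YY → (s3, 001011110, YY$)
  read 0, top Y: go to s3, push YY → (s3, 01011110, YYY$)
  read 0, top Y: go to s3, push YY → (s3, 1011110, YYYY$)
  read 1, top Y: go to s1, push Y → (s1, 011110, YYYY$)
  read 0, top Y: go to s1, push Y → (s1, 11110, YYYY$)
  read 1, top Y: go to s0, push ε → (s0, 1110, YYY$)
  read 1, top Y: go to s1, push ε → (s1, 110, YY$)
  read 1, top Y: go to s0, push ε → (s0, 10, Y$)
  read 1, top Y: go to s1, push ε → (s1, 0, $)
  read 0, top $: go to s3, push Y$ → (s3, ε, Y$)
All input consumed in state s3 with stack Y$.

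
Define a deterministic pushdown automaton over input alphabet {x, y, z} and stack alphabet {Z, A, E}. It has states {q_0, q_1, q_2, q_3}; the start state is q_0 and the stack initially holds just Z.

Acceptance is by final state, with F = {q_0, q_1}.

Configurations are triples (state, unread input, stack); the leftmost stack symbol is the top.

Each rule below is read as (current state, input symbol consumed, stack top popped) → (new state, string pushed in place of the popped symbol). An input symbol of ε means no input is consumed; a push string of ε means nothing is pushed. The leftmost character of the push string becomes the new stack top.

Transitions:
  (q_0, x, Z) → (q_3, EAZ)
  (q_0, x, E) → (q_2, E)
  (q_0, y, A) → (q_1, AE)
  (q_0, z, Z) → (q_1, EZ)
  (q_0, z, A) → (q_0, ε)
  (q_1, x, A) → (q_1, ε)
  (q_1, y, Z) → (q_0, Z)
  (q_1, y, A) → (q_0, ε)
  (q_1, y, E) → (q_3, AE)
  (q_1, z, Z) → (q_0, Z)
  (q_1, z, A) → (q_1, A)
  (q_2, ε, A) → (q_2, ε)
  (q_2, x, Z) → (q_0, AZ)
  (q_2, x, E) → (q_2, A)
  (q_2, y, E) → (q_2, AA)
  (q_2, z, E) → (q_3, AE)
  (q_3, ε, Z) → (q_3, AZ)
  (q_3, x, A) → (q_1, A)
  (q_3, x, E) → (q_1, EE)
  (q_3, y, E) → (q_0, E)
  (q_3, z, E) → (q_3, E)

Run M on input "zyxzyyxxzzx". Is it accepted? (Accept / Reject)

(q_0, zyxzyyxxzzx, Z) ⊢ (q_1, yxzyyxxzzx, EZ) ⊢ (q_3, xzyyxxzzx, AEZ) ⊢ (q_1, zyyxxzzx, AEZ) ⊢ (q_1, yyxxzzx, AEZ) ⊢ (q_0, yxxzzx, EZ)
No transition applies at (q_0, yxxzzx, EZ); input not fully consumed.

Reject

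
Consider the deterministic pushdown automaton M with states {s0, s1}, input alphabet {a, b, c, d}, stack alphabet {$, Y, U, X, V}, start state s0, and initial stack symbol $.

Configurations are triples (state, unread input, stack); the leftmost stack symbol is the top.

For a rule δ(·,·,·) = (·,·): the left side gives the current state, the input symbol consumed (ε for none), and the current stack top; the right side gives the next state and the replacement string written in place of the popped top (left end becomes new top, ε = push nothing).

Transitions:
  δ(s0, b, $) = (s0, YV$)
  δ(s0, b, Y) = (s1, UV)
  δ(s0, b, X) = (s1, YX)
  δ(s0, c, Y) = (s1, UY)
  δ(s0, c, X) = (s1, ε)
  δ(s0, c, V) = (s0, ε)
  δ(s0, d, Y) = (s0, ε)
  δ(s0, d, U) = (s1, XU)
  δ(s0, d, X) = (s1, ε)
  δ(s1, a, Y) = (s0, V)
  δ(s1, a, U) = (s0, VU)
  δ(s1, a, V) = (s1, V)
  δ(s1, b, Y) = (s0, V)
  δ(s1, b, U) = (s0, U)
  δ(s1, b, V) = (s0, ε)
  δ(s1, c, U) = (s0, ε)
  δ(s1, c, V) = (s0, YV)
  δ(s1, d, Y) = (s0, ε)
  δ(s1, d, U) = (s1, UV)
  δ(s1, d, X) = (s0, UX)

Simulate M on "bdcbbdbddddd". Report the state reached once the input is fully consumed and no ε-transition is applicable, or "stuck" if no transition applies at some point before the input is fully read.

s1

(s0, bdcbbdbddddd, $) ⊢ (s0, dcbbdbddddd, YV$) ⊢ (s0, cbbdbddddd, V$) ⊢ (s0, bbdbddddd, $) ⊢ (s0, bdbddddd, YV$) ⊢ (s1, dbddddd, UVV$) ⊢ (s1, bddddd, UVVV$) ⊢ (s0, ddddd, UVVV$) ⊢ (s1, dddd, XUVVV$) ⊢ (s0, ddd, UXUVVV$) ⊢ (s1, dd, XUXUVVV$) ⊢ (s0, d, UXUXUVVV$) ⊢ (s1, ε, XUXUXUVVV$)
All input consumed; M is in state s1.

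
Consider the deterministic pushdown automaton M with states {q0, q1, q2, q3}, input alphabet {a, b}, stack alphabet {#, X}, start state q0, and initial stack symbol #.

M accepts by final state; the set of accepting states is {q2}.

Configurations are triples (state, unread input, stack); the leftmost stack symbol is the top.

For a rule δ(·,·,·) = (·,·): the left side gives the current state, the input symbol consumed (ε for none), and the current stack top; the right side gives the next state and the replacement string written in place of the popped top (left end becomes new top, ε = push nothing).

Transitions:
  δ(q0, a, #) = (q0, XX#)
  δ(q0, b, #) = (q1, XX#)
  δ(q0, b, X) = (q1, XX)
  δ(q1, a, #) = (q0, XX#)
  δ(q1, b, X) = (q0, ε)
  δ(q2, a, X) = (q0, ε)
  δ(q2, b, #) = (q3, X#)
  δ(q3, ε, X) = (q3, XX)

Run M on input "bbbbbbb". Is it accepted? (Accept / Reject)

(q0, bbbbbbb, #) ⊢ (q1, bbbbbb, XX#) ⊢ (q0, bbbbb, X#) ⊢ (q1, bbbb, XX#) ⊢ (q0, bbb, X#) ⊢ (q1, bb, XX#) ⊢ (q0, b, X#) ⊢ (q1, ε, XX#)
All input consumed; state q1 ∉ F and no further ε-move applies.

Reject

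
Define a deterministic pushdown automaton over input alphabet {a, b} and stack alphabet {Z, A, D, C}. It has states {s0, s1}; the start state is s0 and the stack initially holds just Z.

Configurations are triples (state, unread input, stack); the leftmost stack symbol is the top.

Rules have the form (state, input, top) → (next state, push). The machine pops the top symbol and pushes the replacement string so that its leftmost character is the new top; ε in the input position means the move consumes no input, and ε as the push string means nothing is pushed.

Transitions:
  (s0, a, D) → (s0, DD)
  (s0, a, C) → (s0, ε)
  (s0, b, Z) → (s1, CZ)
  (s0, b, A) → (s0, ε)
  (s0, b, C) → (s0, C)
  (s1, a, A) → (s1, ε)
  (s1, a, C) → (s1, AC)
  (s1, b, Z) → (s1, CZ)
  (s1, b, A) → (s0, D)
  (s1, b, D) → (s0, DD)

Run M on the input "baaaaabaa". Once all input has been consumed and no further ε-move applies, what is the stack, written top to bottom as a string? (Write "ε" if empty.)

DDDCZ

(s0, baaaaabaa, Z)
  read b, top Z: go to s1, push CZ → (s1, aaaaabaa, CZ)
  read a, top C: go to s1, push AC → (s1, aaaabaa, ACZ)
  read a, top A: go to s1, push ε → (s1, aaabaa, CZ)
  read a, top C: go to s1, push AC → (s1, aabaa, ACZ)
  read a, top A: go to s1, push ε → (s1, abaa, CZ)
  read a, top C: go to s1, push AC → (s1, baa, ACZ)
  read b, top A: go to s0, push D → (s0, aa, DCZ)
  read a, top D: go to s0, push DD → (s0, a, DDCZ)
  read a, top D: go to s0, push DD → (s0, ε, DDDCZ)
All input consumed in state s0 with stack DDDCZ.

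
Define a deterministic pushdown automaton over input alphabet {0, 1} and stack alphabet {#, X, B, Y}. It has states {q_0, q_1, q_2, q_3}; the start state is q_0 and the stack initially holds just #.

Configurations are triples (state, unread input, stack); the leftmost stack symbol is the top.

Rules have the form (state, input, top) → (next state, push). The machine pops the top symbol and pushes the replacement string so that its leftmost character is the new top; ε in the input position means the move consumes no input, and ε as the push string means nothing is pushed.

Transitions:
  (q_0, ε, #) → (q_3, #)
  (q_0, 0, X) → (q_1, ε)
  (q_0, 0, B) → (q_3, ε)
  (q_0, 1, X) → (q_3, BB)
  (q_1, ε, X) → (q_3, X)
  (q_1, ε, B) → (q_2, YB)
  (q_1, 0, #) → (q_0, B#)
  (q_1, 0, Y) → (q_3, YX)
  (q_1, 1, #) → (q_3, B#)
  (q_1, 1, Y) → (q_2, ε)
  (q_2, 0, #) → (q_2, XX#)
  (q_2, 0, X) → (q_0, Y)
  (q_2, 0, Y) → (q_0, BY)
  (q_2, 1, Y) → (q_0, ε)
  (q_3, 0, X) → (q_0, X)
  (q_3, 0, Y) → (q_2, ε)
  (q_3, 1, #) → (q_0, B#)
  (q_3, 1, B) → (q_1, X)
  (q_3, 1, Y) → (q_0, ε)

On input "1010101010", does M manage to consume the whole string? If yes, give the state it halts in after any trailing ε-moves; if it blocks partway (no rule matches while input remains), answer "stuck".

(q_0, 1010101010, #)
  ε-move, top #: go to q_3, push # → (q_3, 1010101010, #)
  read 1, top #: go to q_0, push B# → (q_0, 010101010, B#)
  read 0, top B: go to q_3, push ε → (q_3, 10101010, #)
  read 1, top #: go to q_0, push B# → (q_0, 0101010, B#)
  read 0, top B: go to q_3, push ε → (q_3, 101010, #)
  read 1, top #: go to q_0, push B# → (q_0, 01010, B#)
  read 0, top B: go to q_3, push ε → (q_3, 1010, #)
  read 1, top #: go to q_0, push B# → (q_0, 010, B#)
  read 0, top B: go to q_3, push ε → (q_3, 10, #)
  read 1, top #: go to q_0, push B# → (q_0, 0, B#)
  read 0, top B: go to q_3, push ε → (q_3, ε, #)
All input consumed; M is in state q_3.

q_3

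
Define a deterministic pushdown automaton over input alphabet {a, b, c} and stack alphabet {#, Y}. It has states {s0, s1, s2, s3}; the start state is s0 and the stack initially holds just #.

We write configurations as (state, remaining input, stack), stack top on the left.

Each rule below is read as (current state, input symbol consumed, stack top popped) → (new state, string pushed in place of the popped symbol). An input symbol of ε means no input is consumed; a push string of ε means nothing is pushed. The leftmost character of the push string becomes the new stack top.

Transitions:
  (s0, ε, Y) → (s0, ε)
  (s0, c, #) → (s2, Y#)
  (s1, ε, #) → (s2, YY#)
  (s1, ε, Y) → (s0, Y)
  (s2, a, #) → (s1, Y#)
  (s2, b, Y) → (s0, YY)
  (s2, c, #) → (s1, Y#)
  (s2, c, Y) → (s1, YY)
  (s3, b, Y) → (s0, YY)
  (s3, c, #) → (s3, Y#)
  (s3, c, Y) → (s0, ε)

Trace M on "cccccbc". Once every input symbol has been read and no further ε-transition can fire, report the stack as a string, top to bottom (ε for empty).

(s0, cccccbc, #)
  read c, top #: go to s2, push Y# → (s2, ccccbc, Y#)
  read c, top Y: go to s1, push YY → (s1, cccbc, YY#)
  ε-move, top Y: go to s0, push Y → (s0, cccbc, YY#)
  ε-move, top Y: go to s0, push ε → (s0, cccbc, Y#)
  ε-move, top Y: go to s0, push ε → (s0, cccbc, #)
  read c, top #: go to s2, push Y# → (s2, ccbc, Y#)
  read c, top Y: go to s1, push YY → (s1, cbc, YY#)
  ε-move, top Y: go to s0, push Y → (s0, cbc, YY#)
  ε-move, top Y: go to s0, push ε → (s0, cbc, Y#)
  ε-move, top Y: go to s0, push ε → (s0, cbc, #)
  read c, top #: go to s2, push Y# → (s2, bc, Y#)
  read b, top Y: go to s0, push YY → (s0, c, YY#)
  ε-move, top Y: go to s0, push ε → (s0, c, Y#)
  ε-move, top Y: go to s0, push ε → (s0, c, #)
  read c, top #: go to s2, push Y# → (s2, ε, Y#)
All input consumed in state s2 with stack Y#.

Y#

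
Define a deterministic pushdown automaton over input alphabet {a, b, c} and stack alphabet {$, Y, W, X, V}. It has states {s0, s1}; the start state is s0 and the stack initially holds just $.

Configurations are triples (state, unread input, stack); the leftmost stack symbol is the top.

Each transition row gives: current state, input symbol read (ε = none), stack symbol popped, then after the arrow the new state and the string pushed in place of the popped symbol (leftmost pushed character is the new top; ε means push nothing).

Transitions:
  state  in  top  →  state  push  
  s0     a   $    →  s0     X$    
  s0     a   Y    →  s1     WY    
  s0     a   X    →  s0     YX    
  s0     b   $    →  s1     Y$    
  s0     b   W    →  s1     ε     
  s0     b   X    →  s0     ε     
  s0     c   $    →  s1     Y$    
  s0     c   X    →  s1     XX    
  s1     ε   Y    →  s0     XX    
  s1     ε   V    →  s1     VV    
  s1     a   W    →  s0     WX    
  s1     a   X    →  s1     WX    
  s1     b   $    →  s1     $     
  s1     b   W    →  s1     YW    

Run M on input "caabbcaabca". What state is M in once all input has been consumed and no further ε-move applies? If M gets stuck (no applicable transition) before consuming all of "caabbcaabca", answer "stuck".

stuck

(s0, caabbcaabca, $)
  read c, top $: go to s1, push Y$ → (s1, aabbcaabca, Y$)
  ε-move, top Y: go to s0, push XX → (s0, aabbcaabca, XX$)
  read a, top X: go to s0, push YX → (s0, abbcaabca, YXX$)
  read a, top Y: go to s1, push WY → (s1, bbcaabca, WYXX$)
  read b, top W: go to s1, push YW → (s1, bcaabca, YWYXX$)
  ε-move, top Y: go to s0, push XX → (s0, bcaabca, XXWYXX$)
  read b, top X: go to s0, push ε → (s0, caabca, XWYXX$)
  read c, top X: go to s1, push XX → (s1, aabca, XXWYXX$)
  read a, top X: go to s1, push WX → (s1, abca, WXXWYXX$)
  read a, top W: go to s0, push WX → (s0, bca, WXXXWYXX$)
  read b, top W: go to s1, push ε → (s1, ca, XXXWYXX$)
No transition for (s1, c, top X); M blocks with input ca remaining.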